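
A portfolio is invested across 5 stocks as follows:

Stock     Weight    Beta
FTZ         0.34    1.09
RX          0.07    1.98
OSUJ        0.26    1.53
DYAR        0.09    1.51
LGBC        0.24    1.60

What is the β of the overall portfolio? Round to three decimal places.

β_P = Σ w_i β_i = 0.34×1.09 + 0.07×1.98 + 0.26×1.53 + 0.09×1.51 + 0.24×1.60 = 1.4269

1.427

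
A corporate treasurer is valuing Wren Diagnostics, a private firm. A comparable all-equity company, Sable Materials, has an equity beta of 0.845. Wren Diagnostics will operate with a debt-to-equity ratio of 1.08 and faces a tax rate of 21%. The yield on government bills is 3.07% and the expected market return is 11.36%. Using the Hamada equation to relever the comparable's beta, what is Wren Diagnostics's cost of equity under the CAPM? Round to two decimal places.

16.05%

β_L = β_U × [1 + (1 − t)(D/E)] = 0.845 × [1 + (1 − 0.21) × 1.08]
    = 0.845 × [1 + 0.79 × 1.08] = 0.845 × 1.8532 = 1.5660
MRP = 11.36% − 3.07% = 8.29%
E(R) = R_f + β_L × MRP = 3.07% + 1.5660 × 8.29% = 16.05%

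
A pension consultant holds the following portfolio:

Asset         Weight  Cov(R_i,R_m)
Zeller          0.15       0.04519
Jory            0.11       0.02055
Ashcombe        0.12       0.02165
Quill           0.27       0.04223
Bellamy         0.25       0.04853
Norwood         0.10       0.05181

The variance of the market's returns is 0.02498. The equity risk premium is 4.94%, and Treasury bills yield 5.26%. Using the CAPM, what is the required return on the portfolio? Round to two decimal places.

β_Zeller = 0.04519 / 0.02498 = 1.8090
β_Jory = 0.02055 / 0.02498 = 0.8227
β_Ashcombe = 0.02165 / 0.02498 = 0.8667
β_Quill = 0.04223 / 0.02498 = 1.6906
β_Bellamy = 0.04853 / 0.02498 = 1.9428
β_Norwood = 0.05181 / 0.02498 = 2.0741
β_P = Σ w_i β_i = 0.15×1.8090 + 0.11×0.8227 + 0.12×0.8667 + 0.27×1.6906 + 0.25×1.9428 + 0.10×2.0741 = 1.6154
E(R_P) = R_f + β_P × MRP = 5.26% + 1.6154 × 4.94% = 13.24%

13.24%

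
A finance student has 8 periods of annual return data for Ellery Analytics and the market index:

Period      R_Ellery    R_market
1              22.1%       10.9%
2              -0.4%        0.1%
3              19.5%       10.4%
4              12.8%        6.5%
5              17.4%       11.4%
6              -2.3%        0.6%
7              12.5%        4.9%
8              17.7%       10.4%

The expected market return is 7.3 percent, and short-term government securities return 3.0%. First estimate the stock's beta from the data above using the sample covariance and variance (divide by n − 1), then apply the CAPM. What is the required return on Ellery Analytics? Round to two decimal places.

Mean R_i = (22.1 − 0.4 + 19.5 + 12.8 + 17.4 − 2.3 + 12.5 + 17.7) / 8 = 12.4125%
Mean R_m = (10.9 + 0.1 + 10.4 + 6.5 + 11.4 + 0.6 + 4.9 + 10.4) / 8 = 6.9000%
Σ(R_i − R̄_i)(R_m − R̄_m) = 283.9900  ⇒  Cov = 283.9900 / 7 = 40.5700
Σ(R_m − R̄_m)² = 150.8400  ⇒  Var(R_m) = 150.8400 / 7 = 21.5486
β = Cov / Var(R_m) = 40.5700 / 21.5486 = 1.8827
MRP = 7.3% − 3.0% = 4.30%
E(R) = R_f + β × MRP = 3.0% + 1.8827 × 4.3% = 11.10%

11.10%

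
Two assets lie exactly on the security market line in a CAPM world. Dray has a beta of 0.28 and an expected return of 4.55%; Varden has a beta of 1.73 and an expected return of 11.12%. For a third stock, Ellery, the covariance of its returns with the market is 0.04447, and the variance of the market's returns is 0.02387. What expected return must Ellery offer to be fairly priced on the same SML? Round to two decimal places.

11.72%

MRP = (11.12% − 4.55%) / (1.73 − 0.28) = 4.5310%
R_f = 4.55% − 0.28 × 4.5310% = 3.2813%
β_Ellery = Cov / Var(R_m) = 0.04447 / 0.02387 = 1.8630
E(R_Ellery) = R_f + β × MRP = 3.2813% + 1.8630 × 4.5310% = 11.72%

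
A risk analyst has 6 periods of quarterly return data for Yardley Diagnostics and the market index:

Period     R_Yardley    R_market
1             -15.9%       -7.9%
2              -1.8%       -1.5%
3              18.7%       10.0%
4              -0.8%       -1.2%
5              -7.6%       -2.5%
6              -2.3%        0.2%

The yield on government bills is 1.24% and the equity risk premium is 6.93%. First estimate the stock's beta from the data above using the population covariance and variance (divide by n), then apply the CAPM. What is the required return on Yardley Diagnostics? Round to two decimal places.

14.62%

Mean R_i = (-15.9 − 1.8 + 18.7 − 0.8 − 7.6 − 2.3) / 6 = -1.6167%
Mean R_m = (-7.9 − 1.5 + 10.0 − 1.2 − 2.5 + 0.2) / 6 = -0.4833%
Σ(R_i − R̄_i)(R_m − R̄_m) = 330.1217  ⇒  Cov = 330.1217 / 6 = 55.0203
Σ(R_m − R̄_m)² = 170.9883  ⇒  Var(R_m) = 170.9883 / 6 = 28.4981
β = Cov / Var(R_m) = 55.0203 / 28.4981 = 1.9307
E(R) = R_f + β × MRP = 1.24% + 1.9307 × 6.93% = 14.62%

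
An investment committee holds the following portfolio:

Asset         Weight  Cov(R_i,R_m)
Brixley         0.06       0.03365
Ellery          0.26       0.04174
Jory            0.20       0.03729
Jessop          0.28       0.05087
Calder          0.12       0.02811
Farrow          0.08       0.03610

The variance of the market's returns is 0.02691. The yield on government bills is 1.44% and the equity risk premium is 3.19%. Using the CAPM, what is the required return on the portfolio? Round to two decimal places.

β_Brixley = 0.03365 / 0.02691 = 1.2505
β_Ellery = 0.04174 / 0.02691 = 1.5511
β_Jory = 0.03729 / 0.02691 = 1.3857
β_Jessop = 0.05087 / 0.02691 = 1.8904
β_Calder = 0.02811 / 0.02691 = 1.0446
β_Farrow = 0.03610 / 0.02691 = 1.3415
β_P = Σ w_i β_i = 0.06×1.2505 + 0.26×1.5511 + 0.20×1.3857 + 0.28×1.8904 + 0.12×1.0446 + 0.08×1.3415 = 1.5174
E(R_P) = R_f + β_P × MRP = 1.44% + 1.5174 × 3.19% = 6.28%

6.28%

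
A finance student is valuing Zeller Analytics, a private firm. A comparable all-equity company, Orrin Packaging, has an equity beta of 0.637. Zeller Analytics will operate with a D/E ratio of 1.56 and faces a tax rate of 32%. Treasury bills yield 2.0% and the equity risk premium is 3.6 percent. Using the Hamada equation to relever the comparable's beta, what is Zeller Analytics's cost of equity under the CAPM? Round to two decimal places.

6.73%

β_L = β_U × [1 + (1 − t)(D/E)] = 0.637 × [1 + (1 − 0.32) × 1.56]
    = 0.637 × [1 + 0.68 × 1.56] = 0.637 × 2.0608 = 1.3127
E(R) = R_f + β_L × MRP = 2.0% + 1.3127 × 3.6% = 6.73%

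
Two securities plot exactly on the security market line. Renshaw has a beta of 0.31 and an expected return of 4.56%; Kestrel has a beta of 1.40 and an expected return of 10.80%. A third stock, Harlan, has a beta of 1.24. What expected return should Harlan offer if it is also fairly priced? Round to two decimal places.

9.88%

MRP (SML slope) = (10.80% − 4.56%) / (1.40 − 0.31) = 6.24% / 1.09 = 5.7248%
R_f (intercept) = 4.56% − 0.31 × 5.7248% = 2.7853%
E(R_Harlan) = R_f + β × MRP = 2.7853% + 1.24 × 5.7248% = 9.88%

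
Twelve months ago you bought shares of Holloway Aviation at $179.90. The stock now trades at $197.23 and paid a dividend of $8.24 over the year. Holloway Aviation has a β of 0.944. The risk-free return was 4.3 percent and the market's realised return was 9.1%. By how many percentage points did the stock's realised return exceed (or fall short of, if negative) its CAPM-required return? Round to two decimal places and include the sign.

+5.38%

Realised HPR = (P1 + D1 − P0) / P0 = (197.23 + 8.24 − 179.90) / 179.90 = 25.57 / 179.90 = 14.2135%
MRP = 9.1% − 4.3% = 4.80%
CAPM required = R_f + β·MRP = 4.3% + 0.944 × 4.8% = 8.8312%
α = realised − required = 14.2135% − 8.8312% = +5.38%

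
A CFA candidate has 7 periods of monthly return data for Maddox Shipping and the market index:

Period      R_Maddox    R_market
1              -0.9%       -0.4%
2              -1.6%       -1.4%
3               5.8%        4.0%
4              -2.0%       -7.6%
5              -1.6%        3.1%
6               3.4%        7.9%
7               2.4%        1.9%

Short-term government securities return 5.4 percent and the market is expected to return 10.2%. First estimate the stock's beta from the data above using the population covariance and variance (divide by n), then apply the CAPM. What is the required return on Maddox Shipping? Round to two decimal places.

7.46%

Mean R_i = (-0.9 − 1.6 + 5.8 − 2.0 − 1.6 + 3.4 + 2.4) / 7 = 0.7857%
Mean R_m = (-0.4 − 1.4 + 4.0 − 7.6 + 3.1 + 7.9 + 1.9) / 7 = 1.0714%
Σ(R_i − R̄_i)(R_m − R̄_m) = 61.5671  ⇒  Cov = 61.5671 / 7 = 8.7953
Σ(R_m − R̄_m)² = 143.4743  ⇒  Var(R_m) = 143.4743 / 7 = 20.4963
β = Cov / Var(R_m) = 8.7953 / 20.4963 = 0.4291
MRP = 10.2% − 5.4% = 4.80%
E(R) = R_f + β × MRP = 5.4% + 0.4291 × 4.8% = 7.46%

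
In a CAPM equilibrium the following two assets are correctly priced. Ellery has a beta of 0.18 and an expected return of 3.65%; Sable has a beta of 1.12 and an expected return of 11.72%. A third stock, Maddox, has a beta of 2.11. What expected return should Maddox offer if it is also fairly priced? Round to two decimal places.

MRP (SML slope) = (11.72% − 3.65%) / (1.12 − 0.18) = 8.07% / 0.94 = 8.5851%
R_f (intercept) = 3.65% − 0.18 × 8.5851% = 2.1047%
E(R_Maddox) = R_f + β × MRP = 2.1047% + 2.11 × 8.5851% = 20.22%

20.22%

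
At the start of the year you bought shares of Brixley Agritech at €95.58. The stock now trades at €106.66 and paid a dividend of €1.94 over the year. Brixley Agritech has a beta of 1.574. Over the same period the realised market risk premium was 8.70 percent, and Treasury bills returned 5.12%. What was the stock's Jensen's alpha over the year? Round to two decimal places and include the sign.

Realised HPR = (P1 + D1 − P0) / P0 = (106.66 + 1.94 − 95.58) / 95.58 = 13.02 / 95.58 = 13.6221%
CAPM required = R_f + β·MRP = 5.12% + 1.574 × 8.70% = 18.81380%
α = realised − required = 13.6221% − 18.81380% = -5.19%

-5.19%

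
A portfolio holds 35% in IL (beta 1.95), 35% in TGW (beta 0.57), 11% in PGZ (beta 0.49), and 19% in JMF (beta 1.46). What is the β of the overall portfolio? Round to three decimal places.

β_P = Σ w_i β_i = 0.35×1.95 + 0.35×0.57 + 0.11×0.49 + 0.19×1.46 = 1.2133

1.213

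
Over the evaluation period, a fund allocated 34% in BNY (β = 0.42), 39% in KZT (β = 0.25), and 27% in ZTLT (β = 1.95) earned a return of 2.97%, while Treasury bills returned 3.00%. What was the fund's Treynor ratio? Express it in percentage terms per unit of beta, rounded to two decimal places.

β_P = 0.34×0.42 + 0.39×0.25 + 0.27×1.95 = 0.7668
Treynor = (R_P − R_f) / β_P = (2.97% − 3.00%) / 0.7668 = -0.03% / 0.7668 = -0.04%

-0.04%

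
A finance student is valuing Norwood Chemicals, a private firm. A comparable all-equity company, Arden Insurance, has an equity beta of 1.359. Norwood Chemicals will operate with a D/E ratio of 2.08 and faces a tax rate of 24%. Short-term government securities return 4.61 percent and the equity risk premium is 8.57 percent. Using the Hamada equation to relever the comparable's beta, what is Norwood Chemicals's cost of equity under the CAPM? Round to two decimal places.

34.67%

β_L = β_U × [1 + (1 − t)(D/E)] = 1.359 × [1 + (1 − 0.24) × 2.08]
    = 1.359 × [1 + 0.76 × 2.08] = 1.359 × 2.5808 = 3.5073
E(R) = R_f + β_L × MRP = 4.61% + 3.5073 × 8.57% = 34.67%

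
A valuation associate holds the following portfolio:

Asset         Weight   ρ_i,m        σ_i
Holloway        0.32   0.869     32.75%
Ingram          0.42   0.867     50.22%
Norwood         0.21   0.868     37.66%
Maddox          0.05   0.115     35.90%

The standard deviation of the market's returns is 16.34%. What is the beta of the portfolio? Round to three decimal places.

2.109

β_Holloway = 0.869 × 32.75% / 16.34% = 1.7417
β_Ingram = 0.867 × 50.22% / 16.34% = 2.6647
β_Norwood = 0.868 × 37.66% / 16.34% = 2.0005
β_Maddox = 0.115 × 35.90% / 16.34% = 0.2527
β_P = Σ w_i β_i = 0.32×1.7417 + 0.42×2.6647 + 0.21×2.0005 + 0.05×0.2527 = 2.1093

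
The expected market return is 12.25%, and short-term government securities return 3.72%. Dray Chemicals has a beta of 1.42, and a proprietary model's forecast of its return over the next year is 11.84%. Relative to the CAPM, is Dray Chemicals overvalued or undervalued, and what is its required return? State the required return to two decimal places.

MRP = 12.25% − 3.72% = 8.53%
Required return = R_f + β·MRP = 3.72% + 1.42 × 8.53% = 15.83%
Forecast 11.84% < required 15.83% → the stock plots below the SML → overvalued.

Overvalued; required return 15.83%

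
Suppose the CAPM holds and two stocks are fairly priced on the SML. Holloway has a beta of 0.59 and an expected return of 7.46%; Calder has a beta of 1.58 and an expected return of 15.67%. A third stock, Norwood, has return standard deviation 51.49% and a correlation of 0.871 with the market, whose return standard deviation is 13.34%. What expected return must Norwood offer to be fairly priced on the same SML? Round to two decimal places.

30.45%

MRP = (15.67% − 7.46%) / (1.58 − 0.59) = 8.2929%
R_f = 7.46% − 0.59 × 8.2929% = 2.5672%
β_Norwood = ρ·σ_i/σ_m = 0.871 × 51.49 / 13.34 = 3.3619
E(R_Norwood) = R_f + β × MRP = 2.5672% + 3.3619 × 8.2929% = 30.45%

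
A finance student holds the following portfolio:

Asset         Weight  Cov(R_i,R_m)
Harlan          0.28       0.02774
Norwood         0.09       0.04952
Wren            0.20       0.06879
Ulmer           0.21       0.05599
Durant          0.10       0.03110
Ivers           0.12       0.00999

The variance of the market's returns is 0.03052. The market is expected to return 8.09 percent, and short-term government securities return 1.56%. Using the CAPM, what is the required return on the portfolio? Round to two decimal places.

10.56%

β_Harlan = 0.02774 / 0.03052 = 0.9089
β_Norwood = 0.04952 / 0.03052 = 1.6225
β_Wren = 0.06879 / 0.03052 = 2.2539
β_Ulmer = 0.05599 / 0.03052 = 1.8345
β_Durant = 0.03110 / 0.03052 = 1.0190
β_Ivers = 0.00999 / 0.03052 = 0.3273
β_P = Σ w_i β_i = 0.28×0.9089 + 0.09×1.6225 + 0.20×2.2539 + 0.21×1.8345 + 0.10×1.0190 + 0.12×0.3273 = 1.3777
MRP = 8.09% − 1.56% = 6.53%
E(R_P) = R_f + β_P × MRP = 1.56% + 1.3777 × 6.53% = 10.56%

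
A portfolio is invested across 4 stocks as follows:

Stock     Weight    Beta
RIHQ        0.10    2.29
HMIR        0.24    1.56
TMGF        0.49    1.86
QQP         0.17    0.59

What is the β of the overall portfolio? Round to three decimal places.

1.615

β_P = Σ w_i β_i = 0.10×2.29 + 0.24×1.56 + 0.49×1.86 + 0.17×0.59 = 1.6151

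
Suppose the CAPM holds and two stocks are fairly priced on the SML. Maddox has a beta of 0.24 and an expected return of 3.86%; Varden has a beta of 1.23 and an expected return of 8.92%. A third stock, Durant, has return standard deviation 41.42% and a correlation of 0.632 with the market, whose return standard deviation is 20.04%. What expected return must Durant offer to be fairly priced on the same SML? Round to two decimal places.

9.31%

MRP = (8.92% − 3.86%) / (1.23 − 0.24) = 5.1111%
R_f = 3.86% − 0.24 × 5.1111% = 2.6333%
β_Durant = ρ·σ_i/σ_m = 0.632 × 41.42 / 20.04 = 1.3063
E(R_Durant) = R_f + β × MRP = 2.6333% + 1.3063 × 5.1111% = 9.31%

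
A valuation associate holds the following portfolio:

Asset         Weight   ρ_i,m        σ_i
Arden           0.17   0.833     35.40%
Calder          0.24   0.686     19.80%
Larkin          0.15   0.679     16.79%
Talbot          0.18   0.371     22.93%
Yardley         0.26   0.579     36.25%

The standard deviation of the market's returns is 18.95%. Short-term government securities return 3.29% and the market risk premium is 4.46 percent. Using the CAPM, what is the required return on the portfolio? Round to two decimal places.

7.28%

β_Arden = 0.833 × 35.40% / 18.95% = 1.5561
β_Calder = 0.686 × 19.80% / 18.95% = 0.7168
β_Larkin = 0.679 × 16.79% / 18.95% = 0.6016
β_Talbot = 0.371 × 22.93% / 18.95% = 0.4489
β_Yardley = 0.579 × 36.25% / 18.95% = 1.1076
β_P = Σ w_i β_i = 0.17×1.5561 + 0.24×0.7168 + 0.15×0.6016 + 0.18×0.4489 + 0.26×1.1076 = 0.8956
E(R_P) = R_f + β_P × MRP = 3.29% + 0.8956 × 4.46% = 7.28%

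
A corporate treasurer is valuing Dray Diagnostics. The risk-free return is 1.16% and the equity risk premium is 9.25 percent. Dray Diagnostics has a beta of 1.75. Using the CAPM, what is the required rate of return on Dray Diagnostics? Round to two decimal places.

17.35%

E(R) = R_f + β × MRP = 1.16% + 1.75 × 9.25% = 17.35%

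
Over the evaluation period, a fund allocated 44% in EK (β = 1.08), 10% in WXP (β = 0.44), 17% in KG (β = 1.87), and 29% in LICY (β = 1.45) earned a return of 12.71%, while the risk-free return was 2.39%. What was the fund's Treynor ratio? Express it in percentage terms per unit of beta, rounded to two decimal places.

8.21%

β_P = 0.44×1.08 + 0.10×0.44 + 0.17×1.87 + 0.29×1.45 = 1.2576
Treynor = (R_P − R_f) / β_P = (12.71% − 2.39%) / 1.2576 = 10.32% / 1.2576 = 8.21%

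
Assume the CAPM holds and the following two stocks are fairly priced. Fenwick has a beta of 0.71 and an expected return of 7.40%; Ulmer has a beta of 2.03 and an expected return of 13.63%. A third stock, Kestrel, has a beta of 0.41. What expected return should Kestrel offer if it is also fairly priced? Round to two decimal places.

5.98%

MRP (SML slope) = (13.63% − 7.40%) / (2.03 − 0.71) = 6.23% / 1.32 = 4.7197%
R_f (intercept) = 7.40% − 0.71 × 4.7197% = 4.0490%
E(R_Kestrel) = R_f + β × MRP = 4.0490% + 0.41 × 4.7197% = 5.98%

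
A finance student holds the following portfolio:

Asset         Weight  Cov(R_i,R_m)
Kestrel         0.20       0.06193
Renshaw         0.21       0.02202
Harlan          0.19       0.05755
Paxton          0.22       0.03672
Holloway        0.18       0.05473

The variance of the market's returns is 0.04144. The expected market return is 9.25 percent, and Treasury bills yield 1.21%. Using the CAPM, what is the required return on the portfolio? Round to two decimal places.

β_Kestrel = 0.06193 / 0.04144 = 1.4944
β_Renshaw = 0.02202 / 0.04144 = 0.5314
β_Harlan = 0.05755 / 0.04144 = 1.3888
β_Paxton = 0.03672 / 0.04144 = 0.8861
β_Holloway = 0.05473 / 0.04144 = 1.3207
β_P = Σ w_i β_i = 0.20×1.4944 + 0.21×0.5314 + 0.19×1.3888 + 0.22×0.8861 + 0.18×1.3207 = 1.1070
MRP = 9.25% − 1.21% = 8.04%
E(R_P) = R_f + β_P × MRP = 1.21% + 1.1070 × 8.04% = 10.11%

10.11%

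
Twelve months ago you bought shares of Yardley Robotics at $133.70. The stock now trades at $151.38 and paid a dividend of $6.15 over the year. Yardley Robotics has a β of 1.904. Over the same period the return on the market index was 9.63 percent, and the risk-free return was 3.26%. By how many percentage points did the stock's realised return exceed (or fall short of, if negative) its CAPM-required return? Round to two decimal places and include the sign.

Realised HPR = (P1 + D1 − P0) / P0 = (151.38 + 6.15 − 133.70) / 133.70 = 23.83 / 133.70 = 17.8235%
MRP = 9.63% − 3.26% = 6.37%
CAPM required = R_f + β·MRP = 3.26% + 1.904 × 6.37% = 15.38848%
α = realised − required = 17.8235% − 15.38848% = +2.44%

+2.44%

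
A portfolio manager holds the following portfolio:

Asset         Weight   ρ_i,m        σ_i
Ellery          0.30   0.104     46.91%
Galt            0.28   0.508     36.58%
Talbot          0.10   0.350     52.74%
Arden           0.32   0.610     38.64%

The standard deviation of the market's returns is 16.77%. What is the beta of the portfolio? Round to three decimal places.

0.957

β_Ellery = 0.104 × 46.91% / 16.77% = 0.2909
β_Galt = 0.508 × 36.58% / 16.77% = 1.1081
β_Talbot = 0.350 × 52.74% / 16.77% = 1.1007
β_Arden = 0.610 × 38.64% / 16.77% = 1.4055
β_P = Σ w_i β_i = 0.30×0.2909 + 0.28×1.1081 + 0.10×1.1007 + 0.32×1.4055 = 0.9574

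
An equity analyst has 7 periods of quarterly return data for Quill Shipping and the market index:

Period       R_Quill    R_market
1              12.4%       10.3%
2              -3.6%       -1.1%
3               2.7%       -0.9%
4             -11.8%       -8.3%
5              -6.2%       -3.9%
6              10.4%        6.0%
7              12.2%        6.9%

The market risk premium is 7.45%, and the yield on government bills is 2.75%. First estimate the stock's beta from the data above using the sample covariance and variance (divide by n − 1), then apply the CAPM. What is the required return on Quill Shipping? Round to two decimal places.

Mean R_i = (12.4 − 3.6 + 2.7 − 11.8 − 6.2 + 10.4 + 12.2) / 7 = 2.3000%
Mean R_m = (10.3 − 1.1 − 0.9 − 8.3 − 3.9 + 6.0 + 6.9) / 7 = 1.2857%
Σ(R_i − R̄_i)(R_m − R̄_m) = 377.2500  ⇒  Cov = 377.2500 / 6 = 62.8750
Σ(R_m − R̄_m)² = 264.2486  ⇒  Var(R_m) = 264.2486 / 6 = 44.0414
β = Cov / Var(R_m) = 62.8750 / 44.0414 = 1.4276
E(R) = R_f + β × MRP = 2.75% + 1.4276 × 7.45% = 13.39%

13.39%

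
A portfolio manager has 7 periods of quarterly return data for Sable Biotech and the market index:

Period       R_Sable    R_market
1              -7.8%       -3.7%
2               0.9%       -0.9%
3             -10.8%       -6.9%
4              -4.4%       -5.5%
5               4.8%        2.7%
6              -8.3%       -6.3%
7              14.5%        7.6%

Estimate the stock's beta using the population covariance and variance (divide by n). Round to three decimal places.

1.628

Mean R_i = (-7.8 + 0.9 − 10.8 − 4.4 + 4.8 − 8.3 + 14.5) / 7 = -1.5857%
Mean R_m = (-3.7 − 0.9 − 6.9 − 5.5 + 2.7 − 6.3 + 7.6) / 7 = -1.8571%
Σ(R_i − R̄_i)(R_m − R̄_m) = 281.6057  ⇒  Cov = 281.6057 / 7 = 40.2294
Σ(R_m − R̄_m)² = 172.9571  ⇒  Var(R_m) = 172.9571 / 7 = 24.7082
β = Cov / Var(R_m) = 40.2294 / 24.7082 = 1.6282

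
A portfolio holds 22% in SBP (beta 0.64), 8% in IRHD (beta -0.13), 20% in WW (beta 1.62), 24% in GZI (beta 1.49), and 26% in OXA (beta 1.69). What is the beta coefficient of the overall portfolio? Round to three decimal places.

1.251

β_P = Σ w_i β_i = 0.22×0.64 + 0.08×-0.13 + 0.20×1.62 + 0.24×1.49 + 0.26×1.69 = 1.2514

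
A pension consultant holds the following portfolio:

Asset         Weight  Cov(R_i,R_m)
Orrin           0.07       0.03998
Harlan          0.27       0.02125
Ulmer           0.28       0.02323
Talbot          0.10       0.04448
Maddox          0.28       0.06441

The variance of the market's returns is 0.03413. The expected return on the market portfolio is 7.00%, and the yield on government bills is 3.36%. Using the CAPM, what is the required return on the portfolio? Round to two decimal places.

β_Orrin = 0.03998 / 0.03413 = 1.1714
β_Harlan = 0.02125 / 0.03413 = 0.6226
β_Ulmer = 0.02323 / 0.03413 = 0.6806
β_Talbot = 0.04448 / 0.03413 = 1.3033
β_Maddox = 0.06441 / 0.03413 = 1.8872
β_P = Σ w_i β_i = 0.07×1.1714 + 0.27×0.6226 + 0.28×0.6806 + 0.10×1.3033 + 0.28×1.8872 = 1.0994
MRP = 7.00% − 3.36% = 3.64%
E(R_P) = R_f + β_P × MRP = 3.36% + 1.0994 × 3.64% = 7.36%

7.36%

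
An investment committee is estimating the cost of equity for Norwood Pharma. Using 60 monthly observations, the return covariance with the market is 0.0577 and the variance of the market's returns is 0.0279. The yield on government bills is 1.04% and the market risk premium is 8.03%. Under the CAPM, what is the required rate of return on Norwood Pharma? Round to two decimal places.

17.65%

β = Cov(R_i, R_m) / Var(R_m) = 0.0577 / 0.0279 = 2.0681
E(R) = R_f + β × MRP = 1.04% + 2.0681 × 8.03% = 17.65%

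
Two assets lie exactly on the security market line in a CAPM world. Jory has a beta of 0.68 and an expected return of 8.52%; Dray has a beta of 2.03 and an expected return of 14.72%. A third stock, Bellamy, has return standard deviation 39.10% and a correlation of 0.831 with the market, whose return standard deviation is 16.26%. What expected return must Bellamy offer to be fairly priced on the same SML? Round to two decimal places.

MRP = (14.72% − 8.52%) / (2.03 − 0.68) = 4.5926%
R_f = 8.52% − 0.68 × 4.5926% = 5.3970%
β_Bellamy = ρ·σ_i/σ_m = 0.831 × 39.10 / 16.26 = 1.9983
E(R_Bellamy) = R_f + β × MRP = 5.3970% + 1.9983 × 4.5926% = 14.57%

14.57%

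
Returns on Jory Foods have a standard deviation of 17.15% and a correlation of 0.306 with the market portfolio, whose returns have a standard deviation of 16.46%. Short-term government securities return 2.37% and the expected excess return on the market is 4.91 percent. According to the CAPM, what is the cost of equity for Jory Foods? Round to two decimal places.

β = ρ × σ_i / σ_m = 0.306 × 17.15% / 16.46% = 0.3188
E(R) = 2.37% + 0.3188 × 4.91% = 3.94%

3.94%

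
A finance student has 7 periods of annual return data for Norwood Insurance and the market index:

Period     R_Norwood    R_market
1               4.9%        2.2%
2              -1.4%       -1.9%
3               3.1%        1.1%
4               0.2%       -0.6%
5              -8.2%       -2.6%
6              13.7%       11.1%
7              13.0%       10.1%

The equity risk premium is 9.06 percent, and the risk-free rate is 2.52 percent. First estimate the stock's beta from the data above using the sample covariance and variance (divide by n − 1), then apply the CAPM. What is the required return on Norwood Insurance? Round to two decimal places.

14.62%

Mean R_i = (4.9 − 1.4 + 3.1 + 0.2 − 8.2 + 13.7 + 13.0) / 7 = 3.6143%
Mean R_m = (2.2 − 1.9 + 1.1 − 0.6 − 2.6 + 11.1 + 10.1) / 7 = 2.7714%
Σ(R_i − R̄_i)(R_m − R̄_m) = 251.3029  ⇒  Cov = 251.3029 / 6 = 41.8838
Σ(R_m − R̄_m)² = 188.2343  ⇒  Var(R_m) = 188.2343 / 6 = 31.3724
β = Cov / Var(R_m) = 41.8838 / 31.3724 = 1.3351
E(R) = R_f + β × MRP = 2.52% + 1.3351 × 9.06% = 14.62%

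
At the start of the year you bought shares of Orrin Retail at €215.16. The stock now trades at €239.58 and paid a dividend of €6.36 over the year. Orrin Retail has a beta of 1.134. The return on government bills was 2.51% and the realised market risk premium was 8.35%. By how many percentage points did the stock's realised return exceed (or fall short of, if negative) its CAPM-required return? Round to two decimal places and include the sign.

Realised HPR = (P1 + D1 − P0) / P0 = (239.58 + 6.36 − 215.16) / 215.16 = 30.78 / 215.16 = 14.3056%
CAPM required = R_f + β·MRP = 2.51% + 1.134 × 8.35% = 11.97890%
α = realised − required = 14.3056% − 11.97890% = +2.33%

+2.33%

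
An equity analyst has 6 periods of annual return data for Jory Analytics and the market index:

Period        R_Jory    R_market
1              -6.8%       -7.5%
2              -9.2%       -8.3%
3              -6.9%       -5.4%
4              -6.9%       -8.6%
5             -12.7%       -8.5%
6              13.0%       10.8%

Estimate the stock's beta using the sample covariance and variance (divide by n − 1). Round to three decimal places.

Mean R_i = (-6.8 − 9.2 − 6.9 − 6.9 − 12.7 + 13.0) / 6 = -4.9167%
Mean R_m = (-7.5 − 8.3 − 5.4 − 8.6 − 8.5 + 10.8) / 6 = -4.5833%
Σ(R_i − R̄_i)(R_m − R̄_m) = 337.1017  ⇒  Cov = 337.1017 / 5 = 67.4203
Σ(R_m − R̄_m)² = 291.1083  ⇒  Var(R_m) = 291.1083 / 5 = 58.2217
β = Cov / Var(R_m) = 67.4203 / 58.2217 = 1.1580

1.158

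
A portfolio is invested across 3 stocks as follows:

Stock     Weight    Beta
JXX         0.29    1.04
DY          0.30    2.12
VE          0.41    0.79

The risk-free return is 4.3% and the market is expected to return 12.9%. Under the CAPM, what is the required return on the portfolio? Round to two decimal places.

15.15%

β_P = Σ w_i β_i = 0.29×1.04 + 0.30×2.12 + 0.41×0.79 = 1.2615
MRP = 12.9% − 4.3% = 8.60%
E(R_P) = R_f + β_P × MRP = 4.3% + 1.2615 × 8.6% = 15.15%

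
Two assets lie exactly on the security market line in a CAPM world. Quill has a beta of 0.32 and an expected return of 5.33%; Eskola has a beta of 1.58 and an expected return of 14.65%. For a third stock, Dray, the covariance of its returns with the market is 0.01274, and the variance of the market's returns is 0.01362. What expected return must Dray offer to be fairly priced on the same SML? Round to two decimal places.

9.88%

MRP = (14.65% − 5.33%) / (1.58 − 0.32) = 7.3968%
R_f = 5.33% − 0.32 × 7.3968% = 2.9630%
β_Dray = Cov / Var(R_m) = 0.01274 / 0.01362 = 0.9354
E(R_Dray) = R_f + β × MRP = 2.9630% + 0.9354 × 7.3968% = 9.88%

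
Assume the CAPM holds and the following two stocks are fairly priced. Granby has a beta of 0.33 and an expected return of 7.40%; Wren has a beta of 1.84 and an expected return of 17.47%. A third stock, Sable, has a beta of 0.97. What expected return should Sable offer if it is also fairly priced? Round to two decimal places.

MRP (SML slope) = (17.47% − 7.40%) / (1.84 − 0.33) = 10.07% / 1.51 = 6.6689%
R_f (intercept) = 7.40% − 0.33 × 6.6689% = 5.1993%
E(R_Sable) = R_f + β × MRP = 5.1993% + 0.97 × 6.6689% = 11.67%

11.67%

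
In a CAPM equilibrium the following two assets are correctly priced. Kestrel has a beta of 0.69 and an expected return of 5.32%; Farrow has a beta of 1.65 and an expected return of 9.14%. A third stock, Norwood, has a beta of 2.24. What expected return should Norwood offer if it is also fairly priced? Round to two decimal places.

11.49%

MRP (SML slope) = (9.14% − 5.32%) / (1.65 − 0.69) = 3.82% / 0.96 = 3.9792%
R_f (intercept) = 5.32% − 0.69 × 3.9792% = 2.5744%
E(R_Norwood) = R_f + β × MRP = 2.5744% + 2.24 × 3.9792% = 11.49%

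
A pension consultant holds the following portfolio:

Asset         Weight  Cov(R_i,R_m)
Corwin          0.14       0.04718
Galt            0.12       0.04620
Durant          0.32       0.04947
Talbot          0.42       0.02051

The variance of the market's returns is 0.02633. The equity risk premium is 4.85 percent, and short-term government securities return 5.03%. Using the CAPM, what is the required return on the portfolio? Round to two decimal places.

11.77%

β_Corwin = 0.04718 / 0.02633 = 1.7919
β_Galt = 0.04620 / 0.02633 = 1.7547
β_Durant = 0.04947 / 0.02633 = 1.8788
β_Talbot = 0.02051 / 0.02633 = 0.7790
β_P = Σ w_i β_i = 0.14×1.7919 + 0.12×1.7547 + 0.32×1.8788 + 0.42×0.7790 = 1.3898
E(R_P) = R_f + β_P × MRP = 5.03% + 1.3898 × 4.85% = 11.77%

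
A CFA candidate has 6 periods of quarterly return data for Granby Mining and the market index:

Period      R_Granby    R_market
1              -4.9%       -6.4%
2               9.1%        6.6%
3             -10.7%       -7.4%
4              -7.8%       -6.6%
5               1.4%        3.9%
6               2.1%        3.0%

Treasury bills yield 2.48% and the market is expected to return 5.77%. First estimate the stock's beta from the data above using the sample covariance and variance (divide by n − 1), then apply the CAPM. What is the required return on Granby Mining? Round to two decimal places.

6.14%

Mean R_i = (-4.9 + 9.1 − 10.7 − 7.8 + 1.4 + 2.1) / 6 = -1.8000%
Mean R_m = (-6.4 + 6.6 − 7.4 − 6.6 + 3.9 + 3.0) / 6 = -1.1500%
Σ(R_i − R̄_i)(R_m − R̄_m) = 221.4200  ⇒  Cov = 221.4200 / 5 = 44.2840
Σ(R_m − R̄_m)² = 199.1150  ⇒  Var(R_m) = 199.1150 / 5 = 39.8230
β = Cov / Var(R_m) = 44.2840 / 39.8230 = 1.1120
MRP = 5.77% − 2.48% = 3.29%
E(R) = R_f + β × MRP = 2.48% + 1.1120 × 3.29% = 6.14%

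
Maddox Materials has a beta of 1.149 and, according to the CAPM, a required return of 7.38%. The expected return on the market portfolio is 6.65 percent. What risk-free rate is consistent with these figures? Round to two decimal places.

1.75%

E(R) = R_f + β(E(R_m) − R_f) = R_f(1 − β) + β·E(R_m)
7.38% = R_f × (1 − 1.149) + 1.149 × 6.65%
7.38% = R_f × -0.149 + 7.64085%
R_f = (7.38% − 7.64085%) / -0.149 = 1.75%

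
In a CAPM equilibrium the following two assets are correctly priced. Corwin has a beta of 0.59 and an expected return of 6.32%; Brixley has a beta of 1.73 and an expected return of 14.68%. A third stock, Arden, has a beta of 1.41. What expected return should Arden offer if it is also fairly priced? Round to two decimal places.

12.33%

MRP (SML slope) = (14.68% − 6.32%) / (1.73 − 0.59) = 8.36% / 1.14 = 7.3333%
R_f (intercept) = 6.32% − 0.59 × 7.3333% = 1.9934%
E(R_Arden) = R_f + β × MRP = 1.9934% + 1.41 × 7.3333% = 12.33%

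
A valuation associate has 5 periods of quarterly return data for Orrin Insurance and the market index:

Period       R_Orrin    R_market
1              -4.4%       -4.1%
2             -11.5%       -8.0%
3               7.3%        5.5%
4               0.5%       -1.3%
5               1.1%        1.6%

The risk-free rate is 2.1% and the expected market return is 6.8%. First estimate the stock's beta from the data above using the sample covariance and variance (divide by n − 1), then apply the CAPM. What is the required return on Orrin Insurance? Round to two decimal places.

Mean R_i = (-4.4 − 11.5 + 7.3 + 0.5 + 1.1) / 5 = -1.4000%
Mean R_m = (-4.1 − 8.0 + 5.5 − 1.3 + 1.6) / 5 = -1.2600%
Σ(R_i − R̄_i)(R_m − R̄_m) = 142.4800  ⇒  Cov = 142.4800 / 4 = 35.6200
Σ(R_m − R̄_m)² = 107.3720  ⇒  Var(R_m) = 107.3720 / 4 = 26.8430
β = Cov / Var(R_m) = 35.6200 / 26.8430 = 1.3270
MRP = 6.8% − 2.1% = 4.70%
E(R) = R_f + β × MRP = 2.1% + 1.3270 × 4.7% = 8.34%

8.34%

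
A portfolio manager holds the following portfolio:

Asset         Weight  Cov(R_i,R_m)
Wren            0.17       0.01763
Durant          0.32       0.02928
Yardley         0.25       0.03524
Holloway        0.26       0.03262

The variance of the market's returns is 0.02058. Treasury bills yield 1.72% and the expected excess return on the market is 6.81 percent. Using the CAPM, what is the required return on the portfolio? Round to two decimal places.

11.53%

β_Wren = 0.01763 / 0.02058 = 0.8567
β_Durant = 0.02928 / 0.02058 = 1.4227
β_Yardley = 0.03524 / 0.02058 = 1.7123
β_Holloway = 0.03262 / 0.02058 = 1.5850
β_P = Σ w_i β_i = 0.17×0.8567 + 0.32×1.4227 + 0.25×1.7123 + 0.26×1.5850 = 1.4411
E(R_P) = R_f + β_P × MRP = 1.72% + 1.4411 × 6.81% = 11.53%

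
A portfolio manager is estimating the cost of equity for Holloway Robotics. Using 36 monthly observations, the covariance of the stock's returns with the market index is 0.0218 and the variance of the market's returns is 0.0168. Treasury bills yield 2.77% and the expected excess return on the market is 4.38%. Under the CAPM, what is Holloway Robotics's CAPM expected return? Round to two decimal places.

β = Cov(R_i, R_m) / Var(R_m) = 0.0218 / 0.0168 = 1.2976
E(R) = R_f + β × MRP = 2.77% + 1.2976 × 4.38% = 8.45%

8.45%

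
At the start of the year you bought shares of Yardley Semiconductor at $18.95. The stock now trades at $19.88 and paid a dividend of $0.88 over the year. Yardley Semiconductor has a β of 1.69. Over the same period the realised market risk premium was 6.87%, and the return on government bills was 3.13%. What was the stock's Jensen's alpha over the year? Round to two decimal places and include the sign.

Realised HPR = (P1 + D1 − P0) / P0 = (19.88 + 0.88 − 18.95) / 18.95 = 1.81 / 18.95 = 9.5515%
CAPM required = R_f + β·MRP = 3.13% + 1.69 × 6.87% = 14.7403%
α = realised − required = 9.5515% − 14.7403% = -5.19%

-5.19%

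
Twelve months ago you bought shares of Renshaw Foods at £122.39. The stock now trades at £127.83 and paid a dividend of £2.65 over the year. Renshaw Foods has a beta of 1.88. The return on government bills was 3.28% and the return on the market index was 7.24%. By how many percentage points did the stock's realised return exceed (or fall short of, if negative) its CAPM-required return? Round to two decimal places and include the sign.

Realised HPR = (P1 + D1 − P0) / P0 = (127.83 + 2.65 − 122.39) / 122.39 = 8.09 / 122.39 = 6.6100%
MRP = 7.24% − 3.28% = 3.96%
CAPM required = R_f + β·MRP = 3.28% + 1.88 × 3.96% = 10.7248%
α = realised − required = 6.6100% − 10.7248% = -4.11%

-4.11%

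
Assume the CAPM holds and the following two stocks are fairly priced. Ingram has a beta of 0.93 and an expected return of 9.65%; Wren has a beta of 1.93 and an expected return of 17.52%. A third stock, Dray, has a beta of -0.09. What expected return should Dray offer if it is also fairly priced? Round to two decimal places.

MRP (SML slope) = (17.52% − 9.65%) / (1.93 − 0.93) = 7.87% / 1.00 = 7.8700%
R_f (intercept) = 9.65% − 0.93 × 7.8700% = 2.3309%
E(R_Dray) = R_f + β × MRP = 2.3309% + -0.09 × 7.8700% = 1.62%

1.62%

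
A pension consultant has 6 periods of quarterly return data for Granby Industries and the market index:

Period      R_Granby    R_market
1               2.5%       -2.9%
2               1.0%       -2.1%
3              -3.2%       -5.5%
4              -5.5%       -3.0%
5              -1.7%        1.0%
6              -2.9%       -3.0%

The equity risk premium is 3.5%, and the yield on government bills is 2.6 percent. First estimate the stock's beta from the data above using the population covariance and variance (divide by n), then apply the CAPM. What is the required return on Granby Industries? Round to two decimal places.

Mean R_i = (2.5 + 1.0 − 3.2 − 5.5 − 1.7 − 2.9) / 6 = -1.6333%
Mean R_m = (-2.9 − 2.1 − 5.5 − 3.0 + 1.0 − 3.0) / 6 = -2.5833%
Σ(R_i − R̄_i)(R_m − R̄_m) = 6.4333  ⇒  Cov = 6.4333 / 6 = 1.0722
Σ(R_m − R̄_m)² = 22.0283  ⇒  Var(R_m) = 22.0283 / 6 = 3.6714
β = Cov / Var(R_m) = 1.0722 / 3.6714 = 0.2920
E(R) = R_f + β × MRP = 2.6% + 0.2920 × 3.5% = 3.62%

3.62%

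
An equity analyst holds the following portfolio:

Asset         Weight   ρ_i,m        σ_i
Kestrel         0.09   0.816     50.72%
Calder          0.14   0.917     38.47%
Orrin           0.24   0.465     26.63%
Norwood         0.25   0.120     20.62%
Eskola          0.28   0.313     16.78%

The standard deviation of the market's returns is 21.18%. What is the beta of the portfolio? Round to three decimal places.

0.648

β_Kestrel = 0.816 × 50.72% / 21.18% = 1.9541
β_Calder = 0.917 × 38.47% / 21.18% = 1.6656
β_Orrin = 0.465 × 26.63% / 21.18% = 0.5847
β_Norwood = 0.120 × 20.62% / 21.18% = 0.1168
β_Eskola = 0.313 × 16.78% / 21.18% = 0.2480
β_P = Σ w_i β_i = 0.09×1.9541 + 0.14×1.6656 + 0.24×0.5847 + 0.25×0.1168 + 0.28×0.2480 = 0.6480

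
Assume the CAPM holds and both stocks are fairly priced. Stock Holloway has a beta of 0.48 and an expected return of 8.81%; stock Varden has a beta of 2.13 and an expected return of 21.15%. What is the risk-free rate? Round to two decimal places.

5.22%

Both satisfy E(R) = R_f + β·MRP, so the slope of the SML is
MRP = (21.15% − 8.81%) / (2.13 − 0.48) = 12.34% / 1.65 = 7.4788%
R_f = E(R_Holloway) − β_Holloway·MRP = 8.81% − 0.48 × 7.4788% = 5.2202%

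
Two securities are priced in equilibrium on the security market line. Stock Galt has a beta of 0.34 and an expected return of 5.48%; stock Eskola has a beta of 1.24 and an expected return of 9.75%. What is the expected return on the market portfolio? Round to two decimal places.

Both satisfy E(R) = R_f + β·MRP, so the slope of the SML is
MRP = (9.75% − 5.48%) / (1.24 − 0.34) = 4.27% / 0.90 = 4.7444%
R_f = E(R_Galt) − β_Galt·MRP = 5.48% − 0.34 × 4.7444% = 3.8669%
E(R_m) = R_f + MRP = 3.8669% + 4.7444% = 8.61%

8.61%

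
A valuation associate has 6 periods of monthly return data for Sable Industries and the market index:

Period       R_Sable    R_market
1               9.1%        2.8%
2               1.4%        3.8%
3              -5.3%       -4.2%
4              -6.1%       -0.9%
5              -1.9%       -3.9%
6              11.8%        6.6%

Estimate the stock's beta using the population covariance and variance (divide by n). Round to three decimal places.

Mean R_i = (9.1 + 1.4 − 5.3 − 6.1 − 1.9 + 11.8) / 6 = 1.5000%
Mean R_m = (2.8 + 3.8 − 4.2 − 0.9 − 3.9 + 6.6) / 6 = 0.7000%
Σ(R_i − R̄_i)(R_m − R̄_m) = 137.5400  ⇒  Cov = 137.5400 / 6 = 22.9233
Σ(R_m − R̄_m)² = 96.5600  ⇒  Var(R_m) = 96.5600 / 6 = 16.0933
β = Cov / Var(R_m) = 22.9233 / 16.0933 = 1.4244

1.424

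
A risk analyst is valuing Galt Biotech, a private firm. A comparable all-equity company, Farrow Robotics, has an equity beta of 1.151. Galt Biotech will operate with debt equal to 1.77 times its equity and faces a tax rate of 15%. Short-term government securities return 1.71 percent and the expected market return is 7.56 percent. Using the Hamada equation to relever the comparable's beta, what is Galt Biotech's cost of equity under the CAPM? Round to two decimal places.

β_L = β_U × [1 + (1 − t)(D/E)] = 1.151 × [1 + (1 − 0.15) × 1.77]
    = 1.151 × [1 + 0.85 × 1.77] = 1.151 × 2.5045 = 2.8827
MRP = 7.56% − 1.71% = 5.85%
E(R) = R_f + β_L × MRP = 1.71% + 2.8827 × 5.85% = 18.57%

18.57%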